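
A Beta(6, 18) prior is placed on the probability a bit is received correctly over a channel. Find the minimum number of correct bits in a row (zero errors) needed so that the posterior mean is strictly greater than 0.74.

After k correct bits and 0 errors the posterior is Beta(6+k, 18), with mean (6+k)/(6+18+k).
Set (6+k)/(24+k) > 0.74 and solve: k > (0.74·24 − 6)/(1 − 0.74) = 45.231.
The smallest integer exceeding 45.231 is 46, and checking k=46: (52)/(70) = 0.7429 > 0.74.

k = 46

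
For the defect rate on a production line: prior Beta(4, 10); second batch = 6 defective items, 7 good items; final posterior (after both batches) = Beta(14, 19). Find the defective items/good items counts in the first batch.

Because Beta–binomial updating is additive in the counts, the combined data contributed (α_post−α_prior, β_post−β_prior) successes and failures.
Total across both batches: 14−4=10 defective items, 19−10=9 good items.
Subtract the second batch: 10−6=4 defective items and 9−7=2 good items.

4 defective items and 2 good items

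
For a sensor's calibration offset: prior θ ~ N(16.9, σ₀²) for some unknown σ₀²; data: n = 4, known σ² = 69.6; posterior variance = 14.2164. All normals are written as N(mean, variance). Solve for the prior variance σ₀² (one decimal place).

Posterior precision equals prior precision plus data precision: 1/σ_n² = 1/σ₀² + n/σ².
So 1/σ₀² = 1/14.2164 − 4/69.6 = 0.070341 − 0.057471 = 0.012870.
Hence σ₀² = 1/0.012870 ≈ 77.7.

σ₀² = 77.7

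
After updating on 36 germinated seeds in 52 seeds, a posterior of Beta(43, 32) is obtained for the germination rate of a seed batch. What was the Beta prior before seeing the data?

Beta(7, 16)

A Beta(a, b) prior with s successes and f failures in binomial data gives a Beta(a+s, b+f) posterior.
So a = 43 − 36 = 7 and b = 32 − 16 = 16.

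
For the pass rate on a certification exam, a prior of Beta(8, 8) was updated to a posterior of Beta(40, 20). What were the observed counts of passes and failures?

32 passes and 12 failures

Under Beta–binomial conjugacy the posterior parameters are (a+s, b+f).
Match parameters: s=40−8=32, f=20−8=12.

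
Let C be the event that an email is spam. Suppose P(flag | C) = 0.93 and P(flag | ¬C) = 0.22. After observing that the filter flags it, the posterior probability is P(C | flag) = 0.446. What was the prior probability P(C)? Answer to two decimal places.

Bayes' rule in odds form gives O(C|E) = O(C)·[P(E|C)/P(E|¬C)], hence O(C) = O(C|E)/LR.
Posterior odds = 0.446/(1−0.446) = 0.8051. LR = 0.93/0.22 = 4.2273.
Prior odds = 0.8051/4.2273 = 0.1905, so P(C) = 0.1905/(1+0.1905) ≈ 0.16.

P(C) = 0.16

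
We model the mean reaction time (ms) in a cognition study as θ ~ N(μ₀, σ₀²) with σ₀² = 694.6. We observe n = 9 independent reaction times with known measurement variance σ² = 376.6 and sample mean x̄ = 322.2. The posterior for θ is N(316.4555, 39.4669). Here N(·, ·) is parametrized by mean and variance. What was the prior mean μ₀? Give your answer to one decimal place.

μ₀ = 221.1

The posterior mean is a precision-weighted average: μ_n = (τ₀μ₀ + τ_data·x̄)/(τ₀+τ_data), with τ₀=1/σ₀² and τ_data=n/σ².
Here τ₀ = 1/694.6 = 0.001440 and τ_data = 9/376.6 = 0.023898, so τ_n = 0.025338.
Rearranging for μ₀: μ₀ = (μ_n·τ_n − τ_data·x̄)/τ₀ = (316.4555·0.025338 − 0.023898·322.2) / 0.001440 = 0.318414/0.001440 ≈ 221.1.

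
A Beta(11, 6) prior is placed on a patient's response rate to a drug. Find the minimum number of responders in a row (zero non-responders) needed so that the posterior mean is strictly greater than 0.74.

After k responders and 0 non-responders the posterior is Beta(11+k, 6), with mean (11+k)/(11+6+k).
Set (11+k)/(17+k) > 0.74 and solve: k > (0.74·17 − 11)/(1 − 0.74) = 6.077.
The smallest integer exceeding 6.077 is 7.

k = 7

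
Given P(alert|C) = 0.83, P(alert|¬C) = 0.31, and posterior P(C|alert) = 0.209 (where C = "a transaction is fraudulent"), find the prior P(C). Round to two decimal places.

Bayes' rule in odds form gives O(C|E) = O(C)·[P(E|C)/P(E|¬C)], hence O(C) = O(C|E)/LR.
Posterior odds = 0.209/(1−0.209) = 0.2642. LR = 0.83/0.31 = 2.6774.
Prior odds = 0.2642/2.6774 = 0.0987, so P(C) = 0.0987/(1+0.0987) ≈ 0.09.

P(C) = 0.09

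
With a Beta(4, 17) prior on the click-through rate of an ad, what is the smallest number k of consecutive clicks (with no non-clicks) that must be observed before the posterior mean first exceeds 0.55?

After k clicks and 0 non-clicks the posterior is Beta(4+k, 17), with mean (4+k)/(4+17+k).
Set (4+k)/(21+k) > 0.55 and solve: k > (0.55·21 − 4)/(1 − 0.55) = 16.778.
The smallest integer exceeding 16.778 is 17.

k = 17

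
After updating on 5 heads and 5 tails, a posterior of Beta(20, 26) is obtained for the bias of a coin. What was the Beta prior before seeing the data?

Beta(15, 21)

Under Beta–binomial conjugacy the posterior parameters are (α+s, β+f).
So α = 20 − 5 = 15 and β = 26 − 5 = 21.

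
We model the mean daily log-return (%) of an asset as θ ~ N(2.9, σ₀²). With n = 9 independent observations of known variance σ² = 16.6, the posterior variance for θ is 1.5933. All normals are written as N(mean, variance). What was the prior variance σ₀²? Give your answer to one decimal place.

σ₀² = 11.7

Posterior precision equals prior precision plus data precision: 1/σ_n² = 1/σ₀² + n/σ².
So 1/σ₀² = 1/1.5933 − 9/16.6 = 0.627628 − 0.542169 = 0.085459.
Hence σ₀² = 1/0.085459 ≈ 11.7.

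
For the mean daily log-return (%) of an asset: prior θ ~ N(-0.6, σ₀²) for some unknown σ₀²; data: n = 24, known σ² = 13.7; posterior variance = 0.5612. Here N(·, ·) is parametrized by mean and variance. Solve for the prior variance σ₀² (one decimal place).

Posterior precision equals prior precision plus data precision: 1/σ_n² = 1/σ₀² + n/σ².
So 1/σ₀² = 1/0.5612 − 24/13.7 = 1.781896 − 1.751825 = 0.030071.
Hence σ₀² = 1/0.030071 ≈ 33.3.

σ₀² = 33.3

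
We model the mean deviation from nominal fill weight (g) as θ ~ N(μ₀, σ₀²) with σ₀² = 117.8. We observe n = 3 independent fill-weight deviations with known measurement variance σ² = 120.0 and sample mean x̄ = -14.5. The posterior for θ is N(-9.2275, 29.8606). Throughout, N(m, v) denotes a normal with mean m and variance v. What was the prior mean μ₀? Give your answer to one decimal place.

μ₀ = 6.3

With known observation variance, the Normal–Normal posterior has precision τ_n = τ₀ + n/σ² and mean μ_n = (τ₀μ₀ + (n/σ²)x̄)/τ_n.
Here τ₀ = 1/117.8 = 0.008489 and τ_data = 3/120.0 = 0.025000, so τ_n = 0.033489.
Rearranging for μ₀: μ₀ = (μ_n·τ_n − τ_data·x̄)/τ₀ = (-9.2275·0.033489 − 0.025000·-14.5) / 0.008489 = 0.053480/0.008489 ≈ 6.3.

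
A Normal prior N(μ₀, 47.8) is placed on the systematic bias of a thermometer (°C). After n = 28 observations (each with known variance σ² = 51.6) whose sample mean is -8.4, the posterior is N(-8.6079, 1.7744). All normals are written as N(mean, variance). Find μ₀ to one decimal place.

The posterior mean is a precision-weighted average: μ_n = (τ₀μ₀ + τ_data·x̄)/(τ₀+τ_data), with τ₀=1/σ₀² and τ_data=n/σ².
Here τ₀ = 1/47.8 = 0.020921 and τ_data = 28/51.6 = 0.542636, so τ_n = 0.563557.
Rearranging for μ₀: μ₀ = (μ_n·τ_n − τ_data·x̄)/τ₀ = (-8.6079·0.563557 − 0.542636·-8.4) / 0.020921 = -0.292900/0.020921 ≈ -14.0.

μ₀ = -14.0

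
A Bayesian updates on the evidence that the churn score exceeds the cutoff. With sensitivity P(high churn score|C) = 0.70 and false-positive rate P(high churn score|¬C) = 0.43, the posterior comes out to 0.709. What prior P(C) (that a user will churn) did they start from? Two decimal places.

Bayes' rule in odds form gives O(C|E) = O(C)·[P(E|C)/P(E|¬C)], hence O(C) = O(C|E)/LR.
Posterior odds = 0.709/(1−0.709) = 2.4364. LR = 0.70/0.43 = 1.6279.
Prior odds = 2.4364/1.6279 = 1.4967, so P(C) = 1.4967/(1+1.4967) ≈ 0.60.

P(C) = 0.60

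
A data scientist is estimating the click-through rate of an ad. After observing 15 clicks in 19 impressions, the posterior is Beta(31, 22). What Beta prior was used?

A Beta(a, b) prior with s successes and f failures in binomial data gives a Beta(a+s, b+f) posterior.
So a = 31 − 15 = 16 and b = 22 − 4 = 18.

Beta(16, 18)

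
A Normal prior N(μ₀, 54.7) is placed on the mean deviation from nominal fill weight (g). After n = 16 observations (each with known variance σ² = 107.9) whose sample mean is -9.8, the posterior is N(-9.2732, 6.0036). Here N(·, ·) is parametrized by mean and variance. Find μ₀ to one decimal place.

μ₀ = -5.0

With known observation variance, the Normal–Normal posterior has precision τ_n = τ₀ + n/σ² and mean μ_n = (τ₀μ₀ + (n/σ²)x̄)/τ_n.
Here τ₀ = 1/54.7 = 0.018282 and τ_data = 16/107.9 = 0.148285, so τ_n = 0.166567.
Rearranging for μ₀: μ₀ = (μ_n·τ_n − τ_data·x̄)/τ₀ = (-9.2732·0.166567 − 0.148285·-9.8) / 0.018282 = -0.091416/0.018282 ≈ -5.0.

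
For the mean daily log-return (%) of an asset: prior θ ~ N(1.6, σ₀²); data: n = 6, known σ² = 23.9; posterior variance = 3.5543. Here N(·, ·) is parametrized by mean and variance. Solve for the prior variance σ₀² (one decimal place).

For the Normal–Normal model with known σ², precisions add: τ_n = τ₀ + n/σ².
So 1/σ₀² = 1/3.5543 − 6/23.9 = 0.281349 − 0.251046 = 0.030303.
Hence σ₀² = 1/0.030303 ≈ 33.0.

σ₀² = 33.0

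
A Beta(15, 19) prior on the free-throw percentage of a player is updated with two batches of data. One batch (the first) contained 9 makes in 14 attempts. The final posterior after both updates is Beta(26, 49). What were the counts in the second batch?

Sequential conjugate updates are equivalent to a single update on the pooled data, so total successes = posterior α − prior α and total failures = posterior β − prior β.
Total across both batches: 26−15=11 makes, 49−19=30 misses.
Subtract the first batch: 11−9=2 makes and 30−5=25 misses.

2 makes and 25 misses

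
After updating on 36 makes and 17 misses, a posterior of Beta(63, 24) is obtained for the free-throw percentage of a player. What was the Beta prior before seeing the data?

A Beta(a, b) prior with s successes and f failures in binomial data gives a Beta(a+s, b+f) posterior.
Subtract the data counts: 63−36=27, 24−17=7.

Beta(27, 7)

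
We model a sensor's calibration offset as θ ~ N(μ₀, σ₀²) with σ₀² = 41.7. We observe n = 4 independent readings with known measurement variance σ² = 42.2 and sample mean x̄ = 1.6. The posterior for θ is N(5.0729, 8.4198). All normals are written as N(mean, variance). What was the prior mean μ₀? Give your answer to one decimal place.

μ₀ = 18.8

With known observation variance, the Normal–Normal posterior has precision τ_n = τ₀ + n/σ² and mean μ_n = (τ₀μ₀ + (n/σ²)x̄)/τ_n.
Here τ₀ = 1/41.7 = 0.023981 and τ_data = 4/42.2 = 0.094787, so τ_n = 0.118768.
Rearranging for μ₀: μ₀ = (μ_n·τ_n − τ_data·x̄)/τ₀ = (5.0729·0.118768 − 0.094787·1.6) / 0.023981 = 0.450839/0.023981 ≈ 18.8.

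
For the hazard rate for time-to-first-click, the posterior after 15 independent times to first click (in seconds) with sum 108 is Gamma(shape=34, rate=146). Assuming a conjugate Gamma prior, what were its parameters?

For an exponential likelihood with a Gamma(α, β) prior on the rate, n observations with total T give posterior Gamma(α+n, β+T).
So α = 34 − 15 = 19 and β = 146 − 108 = 38.

Gamma(shape=19, rate=38)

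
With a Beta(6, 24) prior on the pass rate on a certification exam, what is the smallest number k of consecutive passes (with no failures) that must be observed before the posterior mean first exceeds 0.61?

After k passes and 0 failures the posterior is Beta(6+k, 24), with mean (6+k)/(6+24+k).
Set (6+k)/(30+k) > 0.61 and solve: k > (0.61·30 − 6)/(1 − 0.61) = 31.538.
The smallest integer exceeding 31.538 is 32, and checking k=32: (38)/(62) = 0.6129 > 0.61.

k = 32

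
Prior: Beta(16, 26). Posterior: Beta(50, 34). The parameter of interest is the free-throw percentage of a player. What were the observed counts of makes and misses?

Under Beta–binomial conjugacy the posterior parameters are (a+s, b+f).
Match parameters: s=50−16=34, f=34−26=8.

34 makes and 8 misses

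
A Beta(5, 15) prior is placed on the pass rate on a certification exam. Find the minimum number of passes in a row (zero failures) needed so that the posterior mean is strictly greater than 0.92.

After k passes and 0 failures the posterior is Beta(5+k, 15), with mean (5+k)/(5+15+k).
Set (5+k)/(20+k) > 0.92 and solve: k > (0.92·20 − 5)/(1 − 0.92) = 167.500.
The smallest integer exceeding 167.500 is 168.

k = 168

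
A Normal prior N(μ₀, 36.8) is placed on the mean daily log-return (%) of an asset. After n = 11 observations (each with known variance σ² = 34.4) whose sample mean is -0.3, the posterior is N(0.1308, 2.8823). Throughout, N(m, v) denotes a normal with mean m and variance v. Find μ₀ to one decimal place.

The posterior mean is a precision-weighted average: μ_n = (τ₀μ₀ + τ_data·x̄)/(τ₀+τ_data), with τ₀=1/σ₀² and τ_data=n/σ².
Here τ₀ = 1/36.8 = 0.027174 and τ_data = 11/34.4 = 0.319767, so τ_n = 0.346941.
Rearranging for μ₀: μ₀ = (μ_n·τ_n − τ_data·x̄)/τ₀ = (0.1308·0.346941 − 0.319767·-0.3) / 0.027174 = 0.141310/0.027174 ≈ 5.2.

μ₀ = 5.2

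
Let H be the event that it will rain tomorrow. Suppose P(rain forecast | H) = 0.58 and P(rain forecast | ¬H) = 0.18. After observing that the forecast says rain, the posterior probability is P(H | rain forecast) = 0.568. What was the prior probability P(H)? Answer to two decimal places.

P(H) = 0.29

In odds form, posterior odds = prior odds × likelihood ratio, so prior odds = posterior odds ÷ LR.
Posterior odds = 0.568/(1−0.568) = 1.3148. LR = 0.58/0.18 = 3.2222.
Prior odds = 1.3148/3.2222 = 0.4080, so P(H) = 0.4080/(1+0.4080) ≈ 0.29.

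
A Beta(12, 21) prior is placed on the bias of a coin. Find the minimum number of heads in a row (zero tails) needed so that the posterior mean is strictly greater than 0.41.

After k heads and 0 tails the posterior is Beta(12+k, 21), with mean (12+k)/(12+21+k).
Set (12+k)/(33+k) > 0.41 and solve: k > (0.41·33 − 12)/(1 − 0.41) = 2.593.
The smallest integer exceeding 2.593 is 3.

k = 3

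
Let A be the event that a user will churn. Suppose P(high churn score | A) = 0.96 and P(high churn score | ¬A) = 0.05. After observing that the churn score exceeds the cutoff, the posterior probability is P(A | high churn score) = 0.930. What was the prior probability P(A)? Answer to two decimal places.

Bayes' rule in odds form gives O(A|E) = O(A)·[P(E|A)/P(E|¬A)], hence O(A) = O(A|E)/LR.
Posterior odds = 0.930/(1−0.930) = 13.2857. LR = 0.96/0.05 = 19.2000.
Prior odds = 13.2857/19.2000 = 0.6920, so P(A) = 0.6920/(1+0.6920) ≈ 0.41.

P(A) = 0.41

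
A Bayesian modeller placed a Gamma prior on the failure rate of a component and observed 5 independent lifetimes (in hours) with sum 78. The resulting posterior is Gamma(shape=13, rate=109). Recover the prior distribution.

Gamma–exponential conjugacy: posterior shape = α + n, posterior rate = β + Σtᵢ.
So α = 13 − 5 = 8 and β = 109 − 78 = 31.

Gamma(shape=8, rate=31)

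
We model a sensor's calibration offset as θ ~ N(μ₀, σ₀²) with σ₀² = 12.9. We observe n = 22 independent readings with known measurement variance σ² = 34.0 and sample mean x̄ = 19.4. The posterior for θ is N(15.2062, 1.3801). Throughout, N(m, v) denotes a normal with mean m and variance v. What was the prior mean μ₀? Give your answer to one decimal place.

The posterior mean is a precision-weighted average: μ_n = (τ₀μ₀ + τ_data·x̄)/(τ₀+τ_data), with τ₀=1/σ₀² and τ_data=n/σ².
Here τ₀ = 1/12.9 = 0.077519 and τ_data = 22/34.0 = 0.647059, so τ_n = 0.724578.
Rearranging for μ₀: μ₀ = (μ_n·τ_n − τ_data·x̄)/τ₀ = (15.2062·0.724578 − 0.647059·19.4) / 0.077519 = -1.534867/0.077519 ≈ -19.8.

μ₀ = -19.8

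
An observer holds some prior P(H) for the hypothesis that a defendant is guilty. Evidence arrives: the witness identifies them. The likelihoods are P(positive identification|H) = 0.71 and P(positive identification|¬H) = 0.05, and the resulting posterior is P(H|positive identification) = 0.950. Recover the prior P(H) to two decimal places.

P(H) = 0.57

Bayes' rule in odds form gives O(H|E) = O(H)·[P(E|H)/P(E|¬H)], hence O(H) = O(H|E)/LR.
Posterior odds = 0.950/(1−0.950) = 19.0000. LR = 0.71/0.05 = 14.2000.
Prior odds = 19.0000/14.2000 = 1.3380, so P(H) = 1.3380/(1+1.3380) ≈ 0.57.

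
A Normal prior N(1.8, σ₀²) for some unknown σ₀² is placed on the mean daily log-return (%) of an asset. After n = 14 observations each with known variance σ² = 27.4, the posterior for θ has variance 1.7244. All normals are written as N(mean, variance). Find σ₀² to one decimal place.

For the Normal–Normal model with known σ², precisions add: τ_n = τ₀ + n/σ².
So 1/σ₀² = 1/1.7244 − 14/27.4 = 0.579912 − 0.510949 = 0.068963.
Hence σ₀² = 1/0.068963 ≈ 14.5.

σ₀² = 14.5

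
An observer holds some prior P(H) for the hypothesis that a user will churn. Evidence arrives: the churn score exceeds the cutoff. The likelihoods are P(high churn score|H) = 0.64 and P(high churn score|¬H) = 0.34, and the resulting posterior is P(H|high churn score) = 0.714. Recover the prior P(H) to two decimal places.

In odds form, posterior odds = prior odds × likelihood ratio, so prior odds = posterior odds ÷ LR.
Posterior odds = 0.714/(1−0.714) = 2.4965. LR = 0.64/0.34 = 1.8824.
Prior odds = 2.4965/1.8824 = 1.3262, so P(H) = 1.3262/(1+1.3262) ≈ 0.57.

P(H) = 0.57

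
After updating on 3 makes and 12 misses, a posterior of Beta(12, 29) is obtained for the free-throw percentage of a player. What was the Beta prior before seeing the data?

A Beta(α, β) prior with s successes and f failures in binomial data gives a Beta(α+s, β+f) posterior.
Subtract the data counts: 12−3=9, 29−12=17.

Beta(9, 17)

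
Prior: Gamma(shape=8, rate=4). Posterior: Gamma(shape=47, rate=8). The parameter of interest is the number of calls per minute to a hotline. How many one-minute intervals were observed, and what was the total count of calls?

n = 4 one-minute intervals with total 39 calls

A Gamma(α, β) prior (rate parametrization) on a Poisson rate with n observations summing to S gives posterior Gamma(α+S, β+n).
Matching: Σxᵢ = 47 − 8 = 39 and n = 8 − 4 = 4.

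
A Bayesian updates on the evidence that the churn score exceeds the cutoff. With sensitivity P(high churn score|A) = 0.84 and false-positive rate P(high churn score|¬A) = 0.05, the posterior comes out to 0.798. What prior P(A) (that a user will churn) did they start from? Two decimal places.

Bayes' rule in odds form gives O(A|E) = O(A)·[P(E|A)/P(E|¬A)], hence O(A) = O(A|E)/LR.
Posterior odds = 0.798/(1−0.798) = 3.9505. LR = 0.84/0.05 = 16.8000.
Prior odds = 3.9505/16.8000 = 0.2351, so P(A) = 0.2351/(1+0.2351) ≈ 0.19.

P(A) = 0.19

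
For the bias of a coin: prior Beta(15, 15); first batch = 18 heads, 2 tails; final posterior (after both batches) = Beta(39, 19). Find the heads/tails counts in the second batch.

Sequential conjugate updates are equivalent to a single update on the pooled data, so total successes = posterior α − prior α and total failures = posterior β − prior β.
Total across both batches: 39−15=24 heads, 19−15=4 tails.
Subtract the first batch: 24−18=6 heads and 4−2=2 tails.

6 heads and 2 tails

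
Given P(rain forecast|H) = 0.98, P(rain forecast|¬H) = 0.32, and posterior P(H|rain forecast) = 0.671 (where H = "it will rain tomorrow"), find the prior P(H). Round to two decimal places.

In odds form, posterior odds = prior odds × likelihood ratio, so prior odds = posterior odds ÷ LR.
Posterior odds = 0.671/(1−0.671) = 2.0395. LR = 0.98/0.32 = 3.0625.
Prior odds = 2.0395/3.0625 = 0.6660, so P(H) = 0.6660/(1+0.6660) ≈ 0.40.

P(H) = 0.40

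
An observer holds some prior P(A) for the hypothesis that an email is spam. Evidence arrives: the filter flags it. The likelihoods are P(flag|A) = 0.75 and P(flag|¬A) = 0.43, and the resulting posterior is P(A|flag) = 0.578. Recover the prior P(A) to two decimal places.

Bayes' rule in odds form gives O(A|E) = O(A)·[P(E|A)/P(E|¬A)], hence O(A) = O(A|E)/LR.
Posterior odds = 0.578/(1−0.578) = 1.3697. LR = 0.75/0.43 = 1.7442.
Prior odds = 1.3697/1.7442 = 0.7853, so P(A) = 0.7853/(1+0.7853) ≈ 0.44.

P(A) = 0.44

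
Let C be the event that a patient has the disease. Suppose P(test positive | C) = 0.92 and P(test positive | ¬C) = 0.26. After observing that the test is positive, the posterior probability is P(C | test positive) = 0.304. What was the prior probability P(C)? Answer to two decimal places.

In odds form, posterior odds = prior odds × likelihood ratio, so prior odds = posterior odds ÷ LR.
Posterior odds = 0.304/(1−0.304) = 0.4368. LR = 0.92/0.26 = 3.5385.
Prior odds = 0.4368/3.5385 = 0.1234, so P(C) = 0.1234/(1+0.1234) ≈ 0.11.

P(C) = 0.11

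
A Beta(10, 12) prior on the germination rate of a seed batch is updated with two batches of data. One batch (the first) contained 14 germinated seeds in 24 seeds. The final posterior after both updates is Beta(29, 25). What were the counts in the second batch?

5 germinated seeds and 3 non-germinating seeds

Because Beta–binomial updating is additive in the counts, the combined data contributed (α_post−α_prior, β_post−β_prior) successes and failures.
Total across both batches: 29−10=19 germinated seeds, 25−12=13 non-germinating seeds.
Subtract the first batch: 19−14=5 germinated seeds and 13−10=3 non-germinating seeds.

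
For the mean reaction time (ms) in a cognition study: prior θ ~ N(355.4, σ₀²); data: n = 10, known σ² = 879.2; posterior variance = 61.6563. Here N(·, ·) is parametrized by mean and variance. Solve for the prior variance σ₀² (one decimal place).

Posterior precision equals prior precision plus data precision: 1/σ_n² = 1/σ₀² + n/σ².
So 1/σ₀² = 1/61.6563 − 10/879.2 = 0.016219 − 0.011374 = 0.004845.
Hence σ₀² = 1/0.004845 ≈ 206.4.

σ₀² = 206.4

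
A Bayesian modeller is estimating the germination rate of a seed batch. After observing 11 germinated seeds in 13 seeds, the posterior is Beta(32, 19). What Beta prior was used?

Beta(21, 17)

Under Beta–binomial conjugacy the posterior parameters are (α+s, β+f).
Subtract the data counts: 32−11=21, 19−2=17.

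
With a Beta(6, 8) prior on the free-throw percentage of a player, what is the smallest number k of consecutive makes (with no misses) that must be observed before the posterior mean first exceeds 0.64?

k = 9

After k makes and 0 misses the posterior is Beta(6+k, 8), with mean (6+k)/(6+8+k).
Set (6+k)/(14+k) > 0.64 and solve: k > (0.64·14 − 6)/(1 − 0.64) = 8.222.
The smallest integer exceeding 8.222 is 9, and checking k=9: (15)/(23) = 0.6522 > 0.64.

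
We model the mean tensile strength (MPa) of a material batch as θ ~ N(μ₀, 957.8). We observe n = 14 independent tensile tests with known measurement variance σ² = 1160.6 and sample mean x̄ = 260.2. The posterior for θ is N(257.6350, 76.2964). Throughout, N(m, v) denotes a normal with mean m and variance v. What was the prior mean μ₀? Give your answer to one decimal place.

μ₀ = 228.0

The posterior mean is a precision-weighted average: μ_n = (τ₀μ₀ + τ_data·x̄)/(τ₀+τ_data), with τ₀=1/σ₀² and τ_data=n/σ².
Here τ₀ = 1/957.8 = 0.001044 and τ_data = 14/1160.6 = 0.012063, so τ_n = 0.013107.
Rearranging for μ₀: μ₀ = (μ_n·τ_n − τ_data·x̄)/τ₀ = (257.6350·0.013107 − 0.012063·260.2) / 0.001044 = 0.238029/0.001044 ≈ 228.0.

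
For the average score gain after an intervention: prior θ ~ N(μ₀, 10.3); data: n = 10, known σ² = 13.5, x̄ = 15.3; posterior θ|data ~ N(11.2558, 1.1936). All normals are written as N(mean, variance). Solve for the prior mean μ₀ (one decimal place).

The posterior mean is a precision-weighted average: μ_n = (τ₀μ₀ + τ_data·x̄)/(τ₀+τ_data), with τ₀=1/σ₀² and τ_data=n/σ².
Here τ₀ = 1/10.3 = 0.097087 and τ_data = 10/13.5 = 0.740741, so τ_n = 0.837828.
Rearranging for μ₀: μ₀ = (μ_n·τ_n − τ_data·x̄)/τ₀ = (11.2558·0.837828 − 0.740741·15.3) / 0.097087 = -1.902913/0.097087 ≈ -19.6.

μ₀ = -19.6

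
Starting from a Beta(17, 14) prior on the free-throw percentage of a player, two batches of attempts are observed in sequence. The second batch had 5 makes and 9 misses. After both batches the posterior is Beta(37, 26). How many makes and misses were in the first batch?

15 makes and 3 misses

Sequential conjugate updates are equivalent to a single update on the pooled data, so total successes = posterior α − prior α and total failures = posterior β − prior β.
Total across both batches: 37−17=20 makes, 26−14=12 misses.
Subtract the second batch: 20−5=15 makes and 12−9=3 misses.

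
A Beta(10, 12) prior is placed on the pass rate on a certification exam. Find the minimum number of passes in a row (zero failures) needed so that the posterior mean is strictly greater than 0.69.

After k passes and 0 failures the posterior is Beta(10+k, 12), with mean (10+k)/(10+12+k).
Set (10+k)/(22+k) > 0.69 and solve: k > (0.69·22 − 10)/(1 − 0.69) = 16.710.
The smallest integer exceeding 16.710 is 17, and checking k=17: (27)/(39) = 0.6923 > 0.69.

k = 17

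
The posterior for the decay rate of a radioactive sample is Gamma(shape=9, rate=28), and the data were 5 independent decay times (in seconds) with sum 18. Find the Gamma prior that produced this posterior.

Gamma–exponential conjugacy: posterior shape = α + n, posterior rate = β + Σtᵢ.
So α = 9 − 5 = 4 and β = 28 − 18 = 10.

Gamma(shape=4, rate=10)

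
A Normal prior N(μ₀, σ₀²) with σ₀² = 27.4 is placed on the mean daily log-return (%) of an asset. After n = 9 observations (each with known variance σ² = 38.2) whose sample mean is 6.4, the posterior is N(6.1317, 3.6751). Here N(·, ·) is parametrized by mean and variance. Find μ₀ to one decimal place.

The posterior mean is a precision-weighted average: μ_n = (τ₀μ₀ + τ_data·x̄)/(τ₀+τ_data), with τ₀=1/σ₀² and τ_data=n/σ².
Here τ₀ = 1/27.4 = 0.036496 and τ_data = 9/38.2 = 0.235602, so τ_n = 0.272098.
Rearranging for μ₀: μ₀ = (μ_n·τ_n − τ_data·x̄)/τ₀ = (6.1317·0.272098 − 0.235602·6.4) / 0.036496 = 0.160571/0.036496 ≈ 4.4.

μ₀ = 4.4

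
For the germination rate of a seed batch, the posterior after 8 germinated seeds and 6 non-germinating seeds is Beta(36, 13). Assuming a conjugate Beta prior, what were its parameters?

Beta(28, 7)

A Beta(a, b) prior with s successes and f failures in binomial data gives a Beta(a+s, b+f) posterior.
Subtract the data counts: 36−8=28, 13−6=7.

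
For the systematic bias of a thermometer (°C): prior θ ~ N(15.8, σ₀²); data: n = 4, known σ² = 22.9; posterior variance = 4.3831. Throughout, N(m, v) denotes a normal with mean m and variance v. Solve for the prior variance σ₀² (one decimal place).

σ₀² = 18.7

For the Normal–Normal model with known σ², precisions add: τ_n = τ₀ + n/σ².
So 1/σ₀² = 1/4.3831 − 4/22.9 = 0.228149 − 0.174672 = 0.053477.
Hence σ₀² = 1/0.053477 ≈ 18.7.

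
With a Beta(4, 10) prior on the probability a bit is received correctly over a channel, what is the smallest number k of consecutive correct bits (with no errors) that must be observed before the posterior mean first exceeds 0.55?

k = 9

After k correct bits and 0 errors the posterior is Beta(4+k, 10), with mean (4+k)/(4+10+k).
Set (4+k)/(14+k) > 0.55 and solve: k > (0.55·14 − 4)/(1 − 0.55) = 8.222.
The smallest integer exceeding 8.222 is 9, and checking k=9: (13)/(23) = 0.5652 > 0.55.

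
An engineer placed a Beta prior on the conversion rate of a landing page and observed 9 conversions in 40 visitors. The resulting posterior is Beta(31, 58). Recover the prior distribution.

Beta(22, 27)

Beta is conjugate to the binomial likelihood: posterior = Beta(a+s, b+f).
So a = 31 − 9 = 22 and b = 58 − 31 = 27.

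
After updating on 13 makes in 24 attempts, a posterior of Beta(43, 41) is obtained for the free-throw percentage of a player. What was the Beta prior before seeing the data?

Under Beta–binomial conjugacy the posterior parameters are (α+s, β+f).
So α = 43 − 13 = 30 and β = 41 − 11 = 30.

Beta(30, 30)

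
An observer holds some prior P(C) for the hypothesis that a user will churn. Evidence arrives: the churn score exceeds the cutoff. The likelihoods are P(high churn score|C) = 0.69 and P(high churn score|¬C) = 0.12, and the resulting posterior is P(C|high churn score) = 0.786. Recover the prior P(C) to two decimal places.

P(C) = 0.39

In odds form, posterior odds = prior odds × likelihood ratio, so prior odds = posterior odds ÷ LR.
Posterior odds = 0.786/(1−0.786) = 3.6729. LR = 0.69/0.12 = 5.7500.
Prior odds = 3.6729/5.7500 = 0.6388, so P(C) = 0.6388/(1+0.6388) ≈ 0.39.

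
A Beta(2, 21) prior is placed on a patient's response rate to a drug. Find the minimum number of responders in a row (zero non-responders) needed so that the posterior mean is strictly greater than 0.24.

k = 5

After k responders and 0 non-responders the posterior is Beta(2+k, 21), with mean (2+k)/(2+21+k).
Set (2+k)/(23+k) > 0.24 and solve: k > (0.24·23 − 2)/(1 − 0.24) = 4.632.
The smallest integer exceeding 4.632 is 5.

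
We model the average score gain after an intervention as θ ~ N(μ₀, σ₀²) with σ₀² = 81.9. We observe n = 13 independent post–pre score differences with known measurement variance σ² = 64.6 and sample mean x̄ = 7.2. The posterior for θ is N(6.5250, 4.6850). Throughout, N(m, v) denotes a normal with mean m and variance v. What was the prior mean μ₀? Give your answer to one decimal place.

μ₀ = -4.6

With known observation variance, the Normal–Normal posterior has precision τ_n = τ₀ + n/σ² and mean μ_n = (τ₀μ₀ + (n/σ²)x̄)/τ_n.
Here τ₀ = 1/81.9 = 0.012210 and τ_data = 13/64.6 = 0.201238, so τ_n = 0.213448.
Rearranging for μ₀: μ₀ = (μ_n·τ_n − τ_data·x̄)/τ₀ = (6.5250·0.213448 − 0.201238·7.2) / 0.012210 = -0.056165/0.012210 ≈ -4.6.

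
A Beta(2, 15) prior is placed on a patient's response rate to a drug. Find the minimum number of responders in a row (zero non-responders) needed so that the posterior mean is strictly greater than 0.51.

After k responders and 0 non-responders the posterior is Beta(2+k, 15), with mean (2+k)/(2+15+k).
Set (2+k)/(17+k) > 0.51 and solve: k > (0.51·17 − 2)/(1 − 0.51) = 13.612.
The smallest integer exceeding 13.612 is 14, and checking k=14: (16)/(31) = 0.5161 > 0.51.

k = 14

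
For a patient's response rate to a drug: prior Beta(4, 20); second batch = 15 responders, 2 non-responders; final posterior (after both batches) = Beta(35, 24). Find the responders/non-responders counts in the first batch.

16 responders and 2 non-responders

Sequential conjugate updates are equivalent to a single update on the pooled data, so total successes = posterior α − prior α and total failures = posterior β − prior β.
Total across both batches: 35−4=31 responders, 24−20=4 non-responders.
Subtract the second batch: 31−15=16 responders and 4−2=2 non-responders.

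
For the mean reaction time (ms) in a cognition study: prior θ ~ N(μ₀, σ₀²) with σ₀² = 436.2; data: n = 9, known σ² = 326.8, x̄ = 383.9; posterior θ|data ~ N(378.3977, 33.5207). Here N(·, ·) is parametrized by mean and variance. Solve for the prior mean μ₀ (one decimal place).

μ₀ = 312.3

The posterior mean is a precision-weighted average: μ_n = (τ₀μ₀ + τ_data·x̄)/(τ₀+τ_data), with τ₀=1/σ₀² and τ_data=n/σ².
Here τ₀ = 1/436.2 = 0.002293 and τ_data = 9/326.8 = 0.027540, so τ_n = 0.029833.
Rearranging for μ₀: μ₀ = (μ_n·τ_n − τ_data·x̄)/τ₀ = (378.3977·0.029833 − 0.027540·383.9) / 0.002293 = 0.716133/0.002293 ≈ 312.3.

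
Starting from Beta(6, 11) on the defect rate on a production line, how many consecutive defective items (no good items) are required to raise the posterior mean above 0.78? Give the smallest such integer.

After k defective items and 0 good items the posterior is Beta(6+k, 11), with mean (6+k)/(6+11+k).
Set (6+k)/(17+k) > 0.78 and solve: k > (0.78·17 − 6)/(1 − 0.78) = 33.000.
The smallest integer exceeding 33.000 is 34.

k = 34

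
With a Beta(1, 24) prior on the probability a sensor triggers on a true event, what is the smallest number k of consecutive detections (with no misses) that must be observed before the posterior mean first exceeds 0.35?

k = 12

After k detections and 0 misses the posterior is Beta(1+k, 24), with mean (1+k)/(1+24+k).
Set (1+k)/(25+k) > 0.35 and solve: k > (0.35·25 − 1)/(1 − 0.35) = 11.923.
The smallest integer exceeding 11.923 is 12, and checking k=12: (13)/(37) = 0.3514 > 0.35.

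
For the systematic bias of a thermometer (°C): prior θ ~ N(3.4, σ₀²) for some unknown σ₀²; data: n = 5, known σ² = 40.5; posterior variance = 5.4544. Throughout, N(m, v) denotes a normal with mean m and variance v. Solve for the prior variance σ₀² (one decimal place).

Posterior precision equals prior precision plus data precision: 1/σ_n² = 1/σ₀² + n/σ².
So 1/σ₀² = 1/5.4544 − 5/40.5 = 0.183338 − 0.123457 = 0.059881.
Hence σ₀² = 1/0.059881 ≈ 16.7.

σ₀² = 16.7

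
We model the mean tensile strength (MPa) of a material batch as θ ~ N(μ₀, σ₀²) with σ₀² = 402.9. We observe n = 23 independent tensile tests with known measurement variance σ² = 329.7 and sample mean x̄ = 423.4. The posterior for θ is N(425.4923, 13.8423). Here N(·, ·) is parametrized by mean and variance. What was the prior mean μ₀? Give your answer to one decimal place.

With known observation variance, the Normal–Normal posterior has precision τ_n = τ₀ + n/σ² and mean μ_n = (τ₀μ₀ + (n/σ²)x̄)/τ_n.
Here τ₀ = 1/402.9 = 0.002482 and τ_data = 23/329.7 = 0.069760, so τ_n = 0.072242.
Rearranging for μ₀: μ₀ = (μ_n·τ_n − τ_data·x̄)/τ₀ = (425.4923·0.072242 − 0.069760·423.4) / 0.002482 = 1.202031/0.002482 ≈ 484.3.

μ₀ = 484.3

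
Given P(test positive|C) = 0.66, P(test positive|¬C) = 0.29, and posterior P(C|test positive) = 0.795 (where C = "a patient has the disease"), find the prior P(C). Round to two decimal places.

Bayes' rule in odds form gives O(C|E) = O(C)·[P(E|C)/P(E|¬C)], hence O(C) = O(C|E)/LR.
Posterior odds = 0.795/(1−0.795) = 3.8780. LR = 0.66/0.29 = 2.2759.
Prior odds = 3.8780/2.2759 = 1.7039, so P(C) = 1.7039/(1+1.7039) ≈ 0.63.

P(C) = 0.63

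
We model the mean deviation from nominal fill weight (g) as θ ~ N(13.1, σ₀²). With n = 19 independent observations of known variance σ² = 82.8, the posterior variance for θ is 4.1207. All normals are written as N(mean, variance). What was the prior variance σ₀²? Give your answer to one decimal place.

σ₀² = 75.7

For the Normal–Normal model with known σ², precisions add: τ_n = τ₀ + n/σ².
So 1/σ₀² = 1/4.1207 − 19/82.8 = 0.242677 − 0.229469 = 0.013208.
Hence σ₀² = 1/0.013208 ≈ 75.7.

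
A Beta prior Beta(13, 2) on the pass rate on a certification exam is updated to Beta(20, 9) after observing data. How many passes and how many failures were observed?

Under Beta–binomial conjugacy the posterior parameters are (α+s, β+f).
Match parameters: s=20−13=7, f=9−2=7.

7 passes and 7 failures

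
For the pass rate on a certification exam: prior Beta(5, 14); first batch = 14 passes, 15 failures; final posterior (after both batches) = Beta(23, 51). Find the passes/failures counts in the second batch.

Because Beta–binomial updating is additive in the counts, the combined data contributed (α_post−α_prior, β_post−β_prior) successes and failures.
Total across both batches: 23−5=18 passes, 51−14=37 failures.
Subtract the first batch: 18−14=4 passes and 37−15=22 failures.

4 passes and 22 failures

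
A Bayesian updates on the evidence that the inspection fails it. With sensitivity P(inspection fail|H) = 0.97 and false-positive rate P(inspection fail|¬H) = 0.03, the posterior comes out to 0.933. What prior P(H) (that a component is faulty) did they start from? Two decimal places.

In odds form, posterior odds = prior odds × likelihood ratio, so prior odds = posterior odds ÷ LR.
Posterior odds = 0.933/(1−0.933) = 13.9254. LR = 0.97/0.03 = 32.3333.
Prior odds = 13.9254/32.3333 = 0.4307, so P(H) = 0.4307/(1+0.4307) ≈ 0.30.

P(H) = 0.30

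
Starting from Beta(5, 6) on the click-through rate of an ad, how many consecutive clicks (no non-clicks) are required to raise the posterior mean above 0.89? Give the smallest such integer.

k = 44

After k clicks and 0 non-clicks the posterior is Beta(5+k, 6), with mean (5+k)/(5+6+k).
Set (5+k)/(11+k) > 0.89 and solve: k > (0.89·11 − 5)/(1 − 0.89) = 43.545.
The smallest integer exceeding 43.545 is 44, and checking k=44: (49)/(55) = 0.8909 > 0.89.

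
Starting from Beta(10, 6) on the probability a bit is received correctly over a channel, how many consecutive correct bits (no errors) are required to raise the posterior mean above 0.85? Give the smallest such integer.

After k correct bits and 0 errors the posterior is Beta(10+k, 6), with mean (10+k)/(10+6+k).
Set (10+k)/(16+k) > 0.85 and solve: k > (0.85·16 − 10)/(1 − 0.85) = 24.000.
The smallest integer exceeding 24.000 is 25.

k = 25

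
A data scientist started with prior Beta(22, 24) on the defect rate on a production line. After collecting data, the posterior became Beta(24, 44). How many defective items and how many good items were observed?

Beta is conjugate to the binomial likelihood: posterior = Beta(α+s, β+f).
Match parameters: s=24−22=2, f=44−24=20.

2 defective items and 20 good items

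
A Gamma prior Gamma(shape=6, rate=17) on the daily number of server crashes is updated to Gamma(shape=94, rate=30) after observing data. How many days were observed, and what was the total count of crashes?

A Gamma(α, β) prior (rate parametrization) on a Poisson rate with n observations summing to S gives posterior Gamma(α+S, β+n).
Matching: Σxᵢ = 94 − 6 = 88 and n = 30 − 17 = 13.

n = 13 days with total 88 crashes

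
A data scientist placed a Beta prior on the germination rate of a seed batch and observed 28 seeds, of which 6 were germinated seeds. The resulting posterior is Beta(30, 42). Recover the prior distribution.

Beta(24, 20)

A Beta(a, b) prior with s successes and f failures in binomial data gives a Beta(a+s, b+f) posterior.
Subtract the data counts: 30−6=24, 42−22=20.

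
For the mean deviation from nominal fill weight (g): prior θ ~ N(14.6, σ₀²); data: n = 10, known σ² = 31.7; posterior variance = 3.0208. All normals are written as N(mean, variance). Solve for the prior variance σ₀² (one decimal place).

For the Normal–Normal model with known σ², precisions add: τ_n = τ₀ + n/σ².
So 1/σ₀² = 1/3.0208 − 10/31.7 = 0.331038 − 0.315457 = 0.015581.
Hence σ₀² = 1/0.015581 ≈ 64.2.

σ₀² = 64.2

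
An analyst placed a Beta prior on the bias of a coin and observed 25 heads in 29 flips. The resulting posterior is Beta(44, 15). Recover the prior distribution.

Beta(19, 11)

A Beta(α, β) prior with s successes and f failures in binomial data gives a Beta(α+s, β+f) posterior.
So α = 44 − 25 = 19 and β = 15 − 4 = 11.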